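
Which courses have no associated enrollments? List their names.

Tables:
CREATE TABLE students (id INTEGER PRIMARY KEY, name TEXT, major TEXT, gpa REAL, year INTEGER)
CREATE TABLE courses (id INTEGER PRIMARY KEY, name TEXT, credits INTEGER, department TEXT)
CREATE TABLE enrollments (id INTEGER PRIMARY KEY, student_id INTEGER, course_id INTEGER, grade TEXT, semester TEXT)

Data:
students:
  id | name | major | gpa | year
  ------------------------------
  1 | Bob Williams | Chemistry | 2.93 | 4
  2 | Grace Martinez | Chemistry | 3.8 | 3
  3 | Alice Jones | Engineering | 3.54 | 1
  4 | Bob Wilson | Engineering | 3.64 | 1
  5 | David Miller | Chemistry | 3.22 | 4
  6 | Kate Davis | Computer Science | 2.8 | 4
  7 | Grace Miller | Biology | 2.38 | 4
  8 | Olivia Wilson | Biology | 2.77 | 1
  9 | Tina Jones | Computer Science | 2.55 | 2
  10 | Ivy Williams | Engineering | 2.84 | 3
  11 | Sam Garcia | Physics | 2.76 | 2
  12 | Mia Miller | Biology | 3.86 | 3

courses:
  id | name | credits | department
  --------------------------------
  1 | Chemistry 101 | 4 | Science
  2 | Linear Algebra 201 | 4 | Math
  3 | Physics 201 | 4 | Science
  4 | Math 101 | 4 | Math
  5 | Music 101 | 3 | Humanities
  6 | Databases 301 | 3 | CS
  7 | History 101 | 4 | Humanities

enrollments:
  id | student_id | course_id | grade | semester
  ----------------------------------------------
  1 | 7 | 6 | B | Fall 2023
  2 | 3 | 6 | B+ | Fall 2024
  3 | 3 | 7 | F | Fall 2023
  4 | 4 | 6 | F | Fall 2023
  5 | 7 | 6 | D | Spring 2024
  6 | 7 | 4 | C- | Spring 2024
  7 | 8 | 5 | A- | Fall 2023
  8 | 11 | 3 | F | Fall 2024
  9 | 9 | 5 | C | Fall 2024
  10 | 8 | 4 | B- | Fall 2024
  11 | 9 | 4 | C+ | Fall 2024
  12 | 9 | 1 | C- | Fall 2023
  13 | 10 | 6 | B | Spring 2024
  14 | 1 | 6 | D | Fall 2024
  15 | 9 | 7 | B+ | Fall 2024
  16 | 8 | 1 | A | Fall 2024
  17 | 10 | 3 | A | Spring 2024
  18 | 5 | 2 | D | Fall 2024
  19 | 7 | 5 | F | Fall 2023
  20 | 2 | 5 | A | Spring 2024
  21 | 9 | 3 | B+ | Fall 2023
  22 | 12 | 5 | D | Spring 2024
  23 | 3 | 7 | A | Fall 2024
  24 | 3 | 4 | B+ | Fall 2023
SELECT p.name FROM courses p LEFT JOIN enrollments c ON c.course_id = p.id WHERE c.id IS NULL

Execution result:
(no rows)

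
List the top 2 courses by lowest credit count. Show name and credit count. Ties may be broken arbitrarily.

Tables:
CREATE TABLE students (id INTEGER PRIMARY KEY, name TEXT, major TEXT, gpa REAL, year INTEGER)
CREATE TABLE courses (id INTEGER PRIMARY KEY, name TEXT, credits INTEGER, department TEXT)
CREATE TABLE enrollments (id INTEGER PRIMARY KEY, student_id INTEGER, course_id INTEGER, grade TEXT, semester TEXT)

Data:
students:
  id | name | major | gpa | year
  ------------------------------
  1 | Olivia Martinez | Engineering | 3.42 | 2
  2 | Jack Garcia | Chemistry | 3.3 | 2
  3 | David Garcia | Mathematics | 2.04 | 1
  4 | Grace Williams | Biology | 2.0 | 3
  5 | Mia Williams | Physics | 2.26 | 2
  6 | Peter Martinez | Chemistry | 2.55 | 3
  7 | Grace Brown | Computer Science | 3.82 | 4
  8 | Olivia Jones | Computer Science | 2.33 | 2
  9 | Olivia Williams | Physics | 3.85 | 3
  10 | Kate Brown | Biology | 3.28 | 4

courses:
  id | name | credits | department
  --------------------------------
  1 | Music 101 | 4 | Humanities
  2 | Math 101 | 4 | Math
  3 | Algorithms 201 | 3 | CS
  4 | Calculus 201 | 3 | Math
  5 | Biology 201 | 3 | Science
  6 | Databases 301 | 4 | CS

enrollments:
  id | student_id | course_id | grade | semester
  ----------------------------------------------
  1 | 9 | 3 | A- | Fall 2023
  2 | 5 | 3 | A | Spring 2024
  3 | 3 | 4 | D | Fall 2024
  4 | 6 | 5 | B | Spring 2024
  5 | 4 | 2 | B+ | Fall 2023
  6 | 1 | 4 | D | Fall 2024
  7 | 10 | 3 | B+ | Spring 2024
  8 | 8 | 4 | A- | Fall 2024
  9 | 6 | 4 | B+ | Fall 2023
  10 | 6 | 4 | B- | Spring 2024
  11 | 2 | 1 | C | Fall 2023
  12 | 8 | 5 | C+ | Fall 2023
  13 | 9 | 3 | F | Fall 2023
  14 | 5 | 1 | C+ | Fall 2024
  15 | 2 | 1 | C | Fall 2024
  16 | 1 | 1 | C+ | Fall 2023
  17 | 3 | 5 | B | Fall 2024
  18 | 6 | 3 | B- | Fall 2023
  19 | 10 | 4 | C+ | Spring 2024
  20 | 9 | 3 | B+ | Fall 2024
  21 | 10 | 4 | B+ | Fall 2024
SELECT name, credits FROM courses ORDER BY credits ASC LIMIT 2

Execution result:
name | credits
Algorithms 201 | 3
Calculus 201 | 3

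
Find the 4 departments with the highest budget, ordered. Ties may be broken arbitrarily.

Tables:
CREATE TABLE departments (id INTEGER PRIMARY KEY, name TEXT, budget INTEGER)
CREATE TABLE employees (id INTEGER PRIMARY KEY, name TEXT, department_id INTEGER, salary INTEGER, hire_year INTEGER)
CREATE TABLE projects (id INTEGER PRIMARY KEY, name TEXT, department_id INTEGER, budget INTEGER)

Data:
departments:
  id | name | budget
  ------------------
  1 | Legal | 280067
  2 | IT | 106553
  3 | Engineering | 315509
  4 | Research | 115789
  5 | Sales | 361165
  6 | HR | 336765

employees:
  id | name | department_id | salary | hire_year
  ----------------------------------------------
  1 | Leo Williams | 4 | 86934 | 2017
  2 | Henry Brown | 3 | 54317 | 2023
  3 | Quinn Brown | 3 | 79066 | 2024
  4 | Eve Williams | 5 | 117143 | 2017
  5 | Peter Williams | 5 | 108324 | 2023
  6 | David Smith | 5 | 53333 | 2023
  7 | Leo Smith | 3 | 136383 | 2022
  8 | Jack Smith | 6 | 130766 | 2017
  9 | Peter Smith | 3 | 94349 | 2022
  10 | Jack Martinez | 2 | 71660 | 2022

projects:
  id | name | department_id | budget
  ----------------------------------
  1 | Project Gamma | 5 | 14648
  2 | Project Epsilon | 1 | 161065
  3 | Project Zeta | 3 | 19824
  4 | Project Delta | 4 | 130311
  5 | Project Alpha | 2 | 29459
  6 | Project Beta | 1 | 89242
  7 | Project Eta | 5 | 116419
SELECT name, budget FROM departments ORDER BY budget DESC LIMIT 4

Execution result:
name | budget
Sales | 361165
HR | 336765
Engineering | 315509
Legal | 280067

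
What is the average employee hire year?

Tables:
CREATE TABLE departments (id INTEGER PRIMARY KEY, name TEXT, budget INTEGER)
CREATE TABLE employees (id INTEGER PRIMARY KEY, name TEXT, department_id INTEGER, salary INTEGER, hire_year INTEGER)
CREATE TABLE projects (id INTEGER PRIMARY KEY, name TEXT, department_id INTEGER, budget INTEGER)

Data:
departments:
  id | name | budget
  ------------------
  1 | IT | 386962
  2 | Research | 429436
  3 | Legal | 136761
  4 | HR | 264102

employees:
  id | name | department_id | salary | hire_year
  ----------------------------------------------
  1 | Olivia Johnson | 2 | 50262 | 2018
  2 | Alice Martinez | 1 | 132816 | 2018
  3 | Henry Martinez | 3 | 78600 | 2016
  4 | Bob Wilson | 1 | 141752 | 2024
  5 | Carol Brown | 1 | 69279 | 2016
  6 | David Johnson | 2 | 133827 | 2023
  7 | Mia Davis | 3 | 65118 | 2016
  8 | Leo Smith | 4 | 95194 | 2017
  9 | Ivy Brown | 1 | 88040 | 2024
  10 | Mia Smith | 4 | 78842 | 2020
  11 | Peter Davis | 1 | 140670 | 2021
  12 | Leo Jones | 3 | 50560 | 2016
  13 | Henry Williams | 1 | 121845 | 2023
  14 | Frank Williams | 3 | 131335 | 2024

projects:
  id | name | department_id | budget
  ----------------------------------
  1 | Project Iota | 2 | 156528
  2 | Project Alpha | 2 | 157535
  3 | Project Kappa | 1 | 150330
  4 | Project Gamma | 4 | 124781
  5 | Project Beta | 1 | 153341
SELECT AVG(hire_year) FROM employees

Execution result:
2019.71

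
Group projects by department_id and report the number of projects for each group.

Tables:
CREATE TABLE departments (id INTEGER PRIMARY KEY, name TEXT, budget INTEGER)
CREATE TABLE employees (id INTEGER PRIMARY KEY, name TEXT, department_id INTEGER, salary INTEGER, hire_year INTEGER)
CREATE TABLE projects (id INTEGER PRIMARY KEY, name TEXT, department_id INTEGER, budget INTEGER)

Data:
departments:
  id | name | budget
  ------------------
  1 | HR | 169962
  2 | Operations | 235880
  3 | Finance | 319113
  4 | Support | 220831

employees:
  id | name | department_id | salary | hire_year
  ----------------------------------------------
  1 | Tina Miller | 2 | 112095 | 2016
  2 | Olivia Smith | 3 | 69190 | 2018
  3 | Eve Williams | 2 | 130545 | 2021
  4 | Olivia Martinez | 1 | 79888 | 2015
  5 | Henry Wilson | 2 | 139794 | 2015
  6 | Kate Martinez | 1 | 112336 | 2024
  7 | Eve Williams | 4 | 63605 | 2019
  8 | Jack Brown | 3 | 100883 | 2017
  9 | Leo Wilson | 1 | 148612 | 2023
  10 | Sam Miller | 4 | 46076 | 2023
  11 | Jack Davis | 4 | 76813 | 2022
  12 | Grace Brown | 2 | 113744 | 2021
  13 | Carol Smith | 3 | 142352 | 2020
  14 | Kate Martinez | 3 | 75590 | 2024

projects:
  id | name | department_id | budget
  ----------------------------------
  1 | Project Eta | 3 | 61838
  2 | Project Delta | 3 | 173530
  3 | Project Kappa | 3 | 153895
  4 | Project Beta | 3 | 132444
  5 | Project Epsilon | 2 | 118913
SELECT department_id, COUNT(*) AS n FROM projects GROUP BY department_id

Execution result:
department_id | n
2 | 1
3 | 4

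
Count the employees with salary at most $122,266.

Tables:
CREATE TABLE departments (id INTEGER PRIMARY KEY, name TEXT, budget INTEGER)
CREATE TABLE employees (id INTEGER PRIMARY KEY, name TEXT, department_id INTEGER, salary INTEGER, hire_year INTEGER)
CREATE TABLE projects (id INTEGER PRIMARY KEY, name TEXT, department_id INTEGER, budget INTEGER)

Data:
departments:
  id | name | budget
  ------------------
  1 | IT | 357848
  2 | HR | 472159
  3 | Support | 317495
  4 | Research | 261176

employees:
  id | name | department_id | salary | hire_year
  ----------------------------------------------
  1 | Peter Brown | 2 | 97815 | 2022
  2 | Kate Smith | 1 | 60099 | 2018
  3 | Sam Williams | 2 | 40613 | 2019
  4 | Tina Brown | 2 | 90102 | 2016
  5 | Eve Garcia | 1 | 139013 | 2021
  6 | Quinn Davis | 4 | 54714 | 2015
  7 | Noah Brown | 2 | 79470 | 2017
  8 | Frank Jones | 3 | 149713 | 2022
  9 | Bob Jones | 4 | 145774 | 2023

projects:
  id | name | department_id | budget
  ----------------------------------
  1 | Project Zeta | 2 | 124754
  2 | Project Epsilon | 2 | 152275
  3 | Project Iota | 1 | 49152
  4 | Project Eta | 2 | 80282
SELECT COUNT(*) FROM employees WHERE salary <= 122266

Execution result:
6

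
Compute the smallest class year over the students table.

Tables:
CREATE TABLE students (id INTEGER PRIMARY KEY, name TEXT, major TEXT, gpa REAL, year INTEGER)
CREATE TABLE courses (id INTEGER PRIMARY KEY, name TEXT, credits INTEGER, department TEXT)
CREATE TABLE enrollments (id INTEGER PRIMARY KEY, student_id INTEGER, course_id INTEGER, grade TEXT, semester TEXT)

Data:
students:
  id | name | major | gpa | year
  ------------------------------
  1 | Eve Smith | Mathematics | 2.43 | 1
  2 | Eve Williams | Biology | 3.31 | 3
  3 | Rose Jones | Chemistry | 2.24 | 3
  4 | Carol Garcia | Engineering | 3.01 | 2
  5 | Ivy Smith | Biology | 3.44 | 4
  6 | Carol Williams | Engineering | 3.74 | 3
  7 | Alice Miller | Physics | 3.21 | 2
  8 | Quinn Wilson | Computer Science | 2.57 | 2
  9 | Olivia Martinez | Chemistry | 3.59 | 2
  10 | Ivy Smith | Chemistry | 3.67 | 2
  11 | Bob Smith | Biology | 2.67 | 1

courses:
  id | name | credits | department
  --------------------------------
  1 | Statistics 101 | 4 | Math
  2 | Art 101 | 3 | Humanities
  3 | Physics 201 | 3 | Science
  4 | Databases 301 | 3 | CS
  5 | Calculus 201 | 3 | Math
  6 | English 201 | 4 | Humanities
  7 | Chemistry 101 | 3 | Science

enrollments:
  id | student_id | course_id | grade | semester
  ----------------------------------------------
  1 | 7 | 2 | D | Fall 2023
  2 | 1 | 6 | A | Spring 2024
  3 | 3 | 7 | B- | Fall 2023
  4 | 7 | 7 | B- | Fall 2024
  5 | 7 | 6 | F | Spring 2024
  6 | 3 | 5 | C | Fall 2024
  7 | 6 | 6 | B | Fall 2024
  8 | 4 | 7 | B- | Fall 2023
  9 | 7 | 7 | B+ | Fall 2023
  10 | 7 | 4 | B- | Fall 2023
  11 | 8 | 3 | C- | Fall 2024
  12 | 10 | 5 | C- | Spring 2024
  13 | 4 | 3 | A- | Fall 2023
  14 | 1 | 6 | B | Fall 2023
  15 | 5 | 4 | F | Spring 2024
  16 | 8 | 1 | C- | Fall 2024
SELECT MIN(year) FROM students

Execution result:
1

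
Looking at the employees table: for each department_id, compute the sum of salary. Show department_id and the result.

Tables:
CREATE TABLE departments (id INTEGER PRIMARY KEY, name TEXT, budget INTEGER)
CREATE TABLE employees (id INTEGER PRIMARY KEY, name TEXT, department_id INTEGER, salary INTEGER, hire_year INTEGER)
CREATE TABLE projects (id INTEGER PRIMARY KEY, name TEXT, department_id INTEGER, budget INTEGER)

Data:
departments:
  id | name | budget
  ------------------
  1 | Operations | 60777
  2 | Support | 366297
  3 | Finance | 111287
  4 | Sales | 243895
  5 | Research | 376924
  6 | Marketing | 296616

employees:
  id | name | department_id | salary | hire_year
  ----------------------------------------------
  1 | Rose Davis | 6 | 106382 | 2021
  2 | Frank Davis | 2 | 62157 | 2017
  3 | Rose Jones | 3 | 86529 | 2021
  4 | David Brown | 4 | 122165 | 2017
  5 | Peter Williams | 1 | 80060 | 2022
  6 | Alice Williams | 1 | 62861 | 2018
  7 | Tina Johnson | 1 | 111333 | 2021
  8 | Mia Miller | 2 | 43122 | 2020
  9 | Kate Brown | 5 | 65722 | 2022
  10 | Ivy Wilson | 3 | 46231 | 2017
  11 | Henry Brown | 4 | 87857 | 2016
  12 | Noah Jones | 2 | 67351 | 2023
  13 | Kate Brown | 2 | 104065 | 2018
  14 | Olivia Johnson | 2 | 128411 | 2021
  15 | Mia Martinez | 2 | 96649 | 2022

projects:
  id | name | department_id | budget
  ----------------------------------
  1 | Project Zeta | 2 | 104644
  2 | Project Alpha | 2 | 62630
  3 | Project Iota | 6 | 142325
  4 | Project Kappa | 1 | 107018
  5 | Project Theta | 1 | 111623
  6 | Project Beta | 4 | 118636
SELECT department_id, SUM(salary) AS sum_salary FROM employees GROUP BY department_id

Execution result:
department_id | sum_salary
1 | 254254
2 | 501755
3 | 132760
4 | 210022
5 | 65722
6 | 106382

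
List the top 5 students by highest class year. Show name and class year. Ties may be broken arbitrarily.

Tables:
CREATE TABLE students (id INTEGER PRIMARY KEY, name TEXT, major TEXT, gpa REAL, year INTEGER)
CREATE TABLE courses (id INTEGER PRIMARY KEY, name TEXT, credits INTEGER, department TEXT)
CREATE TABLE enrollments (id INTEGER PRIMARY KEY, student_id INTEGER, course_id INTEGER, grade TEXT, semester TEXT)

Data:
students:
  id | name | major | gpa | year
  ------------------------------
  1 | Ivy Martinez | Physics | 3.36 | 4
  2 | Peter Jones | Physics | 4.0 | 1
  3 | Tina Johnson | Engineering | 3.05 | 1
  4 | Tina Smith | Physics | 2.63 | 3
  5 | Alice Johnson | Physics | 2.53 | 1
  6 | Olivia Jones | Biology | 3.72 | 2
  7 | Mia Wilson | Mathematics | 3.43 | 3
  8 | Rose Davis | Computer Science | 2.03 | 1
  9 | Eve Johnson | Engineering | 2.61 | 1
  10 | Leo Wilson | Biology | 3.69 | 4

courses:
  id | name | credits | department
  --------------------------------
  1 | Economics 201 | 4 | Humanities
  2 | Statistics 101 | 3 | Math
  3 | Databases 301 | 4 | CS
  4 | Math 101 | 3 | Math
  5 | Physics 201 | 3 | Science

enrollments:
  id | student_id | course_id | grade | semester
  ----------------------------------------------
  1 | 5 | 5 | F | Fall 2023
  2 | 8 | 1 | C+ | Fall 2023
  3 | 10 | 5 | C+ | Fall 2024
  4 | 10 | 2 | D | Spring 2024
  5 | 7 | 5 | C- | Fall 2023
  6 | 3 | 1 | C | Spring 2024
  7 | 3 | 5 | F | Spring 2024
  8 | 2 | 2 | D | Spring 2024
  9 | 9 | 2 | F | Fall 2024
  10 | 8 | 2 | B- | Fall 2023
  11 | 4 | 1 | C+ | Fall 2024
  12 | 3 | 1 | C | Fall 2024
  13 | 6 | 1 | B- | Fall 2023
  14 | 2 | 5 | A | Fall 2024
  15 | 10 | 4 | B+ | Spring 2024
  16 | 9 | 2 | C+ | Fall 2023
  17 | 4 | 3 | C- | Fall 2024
SELECT name, year FROM students ORDER BY year DESC LIMIT 5

Execution result:
name | year
Ivy Martinez | 4
Leo Wilson | 4
Tina Smith | 3
Mia Wilson | 3
Olivia Jones | 2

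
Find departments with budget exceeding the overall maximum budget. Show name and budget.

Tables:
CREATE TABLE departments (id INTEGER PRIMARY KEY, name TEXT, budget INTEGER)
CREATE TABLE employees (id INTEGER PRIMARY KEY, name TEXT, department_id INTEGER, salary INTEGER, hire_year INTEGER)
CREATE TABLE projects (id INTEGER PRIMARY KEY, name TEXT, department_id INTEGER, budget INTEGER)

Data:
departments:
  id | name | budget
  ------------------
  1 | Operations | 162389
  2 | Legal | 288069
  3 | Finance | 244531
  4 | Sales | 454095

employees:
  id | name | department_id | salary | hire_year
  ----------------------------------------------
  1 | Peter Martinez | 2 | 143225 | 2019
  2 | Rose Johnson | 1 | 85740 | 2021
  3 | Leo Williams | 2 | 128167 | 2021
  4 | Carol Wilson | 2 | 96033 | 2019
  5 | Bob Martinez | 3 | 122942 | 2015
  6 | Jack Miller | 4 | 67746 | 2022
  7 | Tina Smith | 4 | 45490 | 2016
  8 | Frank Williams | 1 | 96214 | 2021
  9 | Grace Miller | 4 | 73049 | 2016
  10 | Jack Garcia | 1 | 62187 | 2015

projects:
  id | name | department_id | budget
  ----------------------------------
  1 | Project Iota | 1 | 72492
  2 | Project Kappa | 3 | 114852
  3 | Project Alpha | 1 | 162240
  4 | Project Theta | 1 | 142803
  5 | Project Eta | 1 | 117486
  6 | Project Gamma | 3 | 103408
SELECT name, budget FROM departments WHERE budget > (SELECT MAX(budget) FROM departments)

Execution result:
(no rows)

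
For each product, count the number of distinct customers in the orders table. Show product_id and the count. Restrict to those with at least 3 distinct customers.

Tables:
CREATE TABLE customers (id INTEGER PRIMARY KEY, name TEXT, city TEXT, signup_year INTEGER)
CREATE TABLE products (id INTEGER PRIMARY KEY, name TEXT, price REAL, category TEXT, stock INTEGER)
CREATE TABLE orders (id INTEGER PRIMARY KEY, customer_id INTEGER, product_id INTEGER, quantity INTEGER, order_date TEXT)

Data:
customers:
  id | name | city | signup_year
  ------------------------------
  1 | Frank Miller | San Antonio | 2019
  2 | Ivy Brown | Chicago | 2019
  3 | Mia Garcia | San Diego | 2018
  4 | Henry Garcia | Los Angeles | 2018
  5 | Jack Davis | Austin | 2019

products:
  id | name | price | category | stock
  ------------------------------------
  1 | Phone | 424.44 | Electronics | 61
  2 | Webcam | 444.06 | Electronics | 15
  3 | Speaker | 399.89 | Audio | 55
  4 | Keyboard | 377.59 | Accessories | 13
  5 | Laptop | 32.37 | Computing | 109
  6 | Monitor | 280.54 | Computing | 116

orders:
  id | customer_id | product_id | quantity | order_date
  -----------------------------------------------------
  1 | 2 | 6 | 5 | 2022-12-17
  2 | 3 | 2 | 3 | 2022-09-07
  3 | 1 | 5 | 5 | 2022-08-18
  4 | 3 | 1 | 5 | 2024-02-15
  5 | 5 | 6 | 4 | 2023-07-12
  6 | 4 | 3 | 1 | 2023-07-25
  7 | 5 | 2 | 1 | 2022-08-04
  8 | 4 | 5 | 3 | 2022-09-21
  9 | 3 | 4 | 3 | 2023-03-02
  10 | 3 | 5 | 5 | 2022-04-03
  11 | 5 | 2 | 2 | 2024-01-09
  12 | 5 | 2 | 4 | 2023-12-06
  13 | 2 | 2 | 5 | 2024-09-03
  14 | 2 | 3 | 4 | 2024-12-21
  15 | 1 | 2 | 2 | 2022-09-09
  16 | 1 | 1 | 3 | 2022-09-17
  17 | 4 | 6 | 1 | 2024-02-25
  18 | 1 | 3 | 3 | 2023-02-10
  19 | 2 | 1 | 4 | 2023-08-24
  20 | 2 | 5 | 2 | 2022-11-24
SELECT product_id, COUNT(DISTINCT customer_id) AS distinct_customer_count FROM orders GROUP BY product_id HAVING COUNT(DISTINCT customer_id) >= 3

Execution result:
product_id | distinct_customer_count
1 | 3
2 | 4
3 | 3
5 | 4
6 | 3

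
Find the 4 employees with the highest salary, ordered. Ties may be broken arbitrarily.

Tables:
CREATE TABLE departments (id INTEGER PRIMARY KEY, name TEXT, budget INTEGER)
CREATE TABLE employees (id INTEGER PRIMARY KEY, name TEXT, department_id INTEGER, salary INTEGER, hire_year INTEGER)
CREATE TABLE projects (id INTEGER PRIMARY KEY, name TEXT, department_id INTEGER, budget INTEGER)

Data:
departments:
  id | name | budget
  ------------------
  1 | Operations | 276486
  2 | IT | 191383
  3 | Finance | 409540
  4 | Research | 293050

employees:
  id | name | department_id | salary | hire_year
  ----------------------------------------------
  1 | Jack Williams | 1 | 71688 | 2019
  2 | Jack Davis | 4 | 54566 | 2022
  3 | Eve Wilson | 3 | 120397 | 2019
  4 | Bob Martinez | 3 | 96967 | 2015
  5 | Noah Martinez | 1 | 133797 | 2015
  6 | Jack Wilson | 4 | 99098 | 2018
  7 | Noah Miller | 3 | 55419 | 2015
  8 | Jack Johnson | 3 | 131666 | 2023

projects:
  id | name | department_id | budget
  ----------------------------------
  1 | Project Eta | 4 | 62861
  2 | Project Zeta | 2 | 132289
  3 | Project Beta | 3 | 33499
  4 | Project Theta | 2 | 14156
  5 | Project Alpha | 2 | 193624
SELECT name, salary FROM employees ORDER BY salary DESC LIMIT 4

Execution result:
name | salary
Noah Martinez | 133797
Jack Johnson | 131666
Eve Wilson | 120397
Jack Wilson | 99098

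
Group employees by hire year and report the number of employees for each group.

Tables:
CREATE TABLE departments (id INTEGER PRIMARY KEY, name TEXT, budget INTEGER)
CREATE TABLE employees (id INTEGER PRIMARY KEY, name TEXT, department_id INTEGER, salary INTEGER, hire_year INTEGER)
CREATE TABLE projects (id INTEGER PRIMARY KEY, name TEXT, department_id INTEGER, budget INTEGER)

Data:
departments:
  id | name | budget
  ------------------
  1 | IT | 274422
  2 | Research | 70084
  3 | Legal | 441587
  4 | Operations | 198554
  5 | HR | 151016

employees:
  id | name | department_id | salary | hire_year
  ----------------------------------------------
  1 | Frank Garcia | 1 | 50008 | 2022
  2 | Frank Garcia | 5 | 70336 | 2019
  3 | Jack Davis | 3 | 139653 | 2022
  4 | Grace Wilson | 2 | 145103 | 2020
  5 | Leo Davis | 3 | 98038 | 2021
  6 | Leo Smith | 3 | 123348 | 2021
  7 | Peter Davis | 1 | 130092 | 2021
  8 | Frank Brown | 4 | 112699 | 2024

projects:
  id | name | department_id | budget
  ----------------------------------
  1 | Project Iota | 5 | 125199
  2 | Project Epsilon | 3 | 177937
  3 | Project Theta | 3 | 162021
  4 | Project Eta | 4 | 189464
SELECT hire_year, COUNT(*) AS n FROM employees GROUP BY hire_year

Execution result:
hire_year | n
2019 | 1
2020 | 1
2021 | 3
2022 | 2
2024 | 1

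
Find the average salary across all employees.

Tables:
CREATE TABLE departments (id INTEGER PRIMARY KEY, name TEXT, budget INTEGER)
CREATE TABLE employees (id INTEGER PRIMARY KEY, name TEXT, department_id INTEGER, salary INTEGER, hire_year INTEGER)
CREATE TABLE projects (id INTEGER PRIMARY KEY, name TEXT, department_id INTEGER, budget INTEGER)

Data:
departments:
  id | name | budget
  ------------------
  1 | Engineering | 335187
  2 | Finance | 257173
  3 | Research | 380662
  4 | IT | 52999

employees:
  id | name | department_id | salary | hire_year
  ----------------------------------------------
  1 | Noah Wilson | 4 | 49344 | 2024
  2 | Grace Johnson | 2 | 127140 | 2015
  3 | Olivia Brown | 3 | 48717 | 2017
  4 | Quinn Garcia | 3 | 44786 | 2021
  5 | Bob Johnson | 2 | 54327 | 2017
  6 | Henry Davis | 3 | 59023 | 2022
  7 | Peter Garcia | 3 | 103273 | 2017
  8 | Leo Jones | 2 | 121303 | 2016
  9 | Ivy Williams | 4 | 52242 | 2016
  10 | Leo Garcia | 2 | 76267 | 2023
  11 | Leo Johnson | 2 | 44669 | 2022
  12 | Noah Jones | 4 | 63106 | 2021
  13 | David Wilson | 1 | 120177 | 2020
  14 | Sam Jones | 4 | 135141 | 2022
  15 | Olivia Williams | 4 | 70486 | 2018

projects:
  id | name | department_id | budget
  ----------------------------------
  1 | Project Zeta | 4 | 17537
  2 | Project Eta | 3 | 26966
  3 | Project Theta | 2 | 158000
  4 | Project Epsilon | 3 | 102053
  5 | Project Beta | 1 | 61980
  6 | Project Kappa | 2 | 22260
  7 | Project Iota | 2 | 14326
SELECT AVG(salary) FROM employees

Execution result:
78000.07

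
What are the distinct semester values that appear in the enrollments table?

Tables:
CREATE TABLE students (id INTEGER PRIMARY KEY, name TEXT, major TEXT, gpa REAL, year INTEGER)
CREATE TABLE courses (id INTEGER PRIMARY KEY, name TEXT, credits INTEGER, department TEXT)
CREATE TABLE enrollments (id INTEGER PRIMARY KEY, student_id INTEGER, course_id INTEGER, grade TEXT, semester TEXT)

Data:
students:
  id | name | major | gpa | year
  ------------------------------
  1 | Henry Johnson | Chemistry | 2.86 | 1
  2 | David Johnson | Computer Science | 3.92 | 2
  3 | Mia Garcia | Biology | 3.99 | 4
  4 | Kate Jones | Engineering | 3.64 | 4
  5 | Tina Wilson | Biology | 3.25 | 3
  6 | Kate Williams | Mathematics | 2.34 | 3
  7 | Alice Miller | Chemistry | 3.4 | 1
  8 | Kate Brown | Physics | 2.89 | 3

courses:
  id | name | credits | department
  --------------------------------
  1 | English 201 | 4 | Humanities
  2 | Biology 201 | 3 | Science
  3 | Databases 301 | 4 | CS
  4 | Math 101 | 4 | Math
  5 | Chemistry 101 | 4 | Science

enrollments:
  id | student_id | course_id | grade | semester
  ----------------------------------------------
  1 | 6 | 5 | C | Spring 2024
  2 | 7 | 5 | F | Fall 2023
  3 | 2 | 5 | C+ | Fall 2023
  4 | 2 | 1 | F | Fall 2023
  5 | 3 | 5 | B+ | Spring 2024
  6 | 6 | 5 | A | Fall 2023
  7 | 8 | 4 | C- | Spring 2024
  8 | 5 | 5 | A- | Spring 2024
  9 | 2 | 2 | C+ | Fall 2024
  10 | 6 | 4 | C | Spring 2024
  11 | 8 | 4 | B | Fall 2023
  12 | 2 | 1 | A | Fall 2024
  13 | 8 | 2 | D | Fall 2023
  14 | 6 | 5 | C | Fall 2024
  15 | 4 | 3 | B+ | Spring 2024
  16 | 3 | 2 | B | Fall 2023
SELECT DISTINCT semester FROM enrollments

Execution result:
semester
Spring 2024
Fall 2023
Fall 2024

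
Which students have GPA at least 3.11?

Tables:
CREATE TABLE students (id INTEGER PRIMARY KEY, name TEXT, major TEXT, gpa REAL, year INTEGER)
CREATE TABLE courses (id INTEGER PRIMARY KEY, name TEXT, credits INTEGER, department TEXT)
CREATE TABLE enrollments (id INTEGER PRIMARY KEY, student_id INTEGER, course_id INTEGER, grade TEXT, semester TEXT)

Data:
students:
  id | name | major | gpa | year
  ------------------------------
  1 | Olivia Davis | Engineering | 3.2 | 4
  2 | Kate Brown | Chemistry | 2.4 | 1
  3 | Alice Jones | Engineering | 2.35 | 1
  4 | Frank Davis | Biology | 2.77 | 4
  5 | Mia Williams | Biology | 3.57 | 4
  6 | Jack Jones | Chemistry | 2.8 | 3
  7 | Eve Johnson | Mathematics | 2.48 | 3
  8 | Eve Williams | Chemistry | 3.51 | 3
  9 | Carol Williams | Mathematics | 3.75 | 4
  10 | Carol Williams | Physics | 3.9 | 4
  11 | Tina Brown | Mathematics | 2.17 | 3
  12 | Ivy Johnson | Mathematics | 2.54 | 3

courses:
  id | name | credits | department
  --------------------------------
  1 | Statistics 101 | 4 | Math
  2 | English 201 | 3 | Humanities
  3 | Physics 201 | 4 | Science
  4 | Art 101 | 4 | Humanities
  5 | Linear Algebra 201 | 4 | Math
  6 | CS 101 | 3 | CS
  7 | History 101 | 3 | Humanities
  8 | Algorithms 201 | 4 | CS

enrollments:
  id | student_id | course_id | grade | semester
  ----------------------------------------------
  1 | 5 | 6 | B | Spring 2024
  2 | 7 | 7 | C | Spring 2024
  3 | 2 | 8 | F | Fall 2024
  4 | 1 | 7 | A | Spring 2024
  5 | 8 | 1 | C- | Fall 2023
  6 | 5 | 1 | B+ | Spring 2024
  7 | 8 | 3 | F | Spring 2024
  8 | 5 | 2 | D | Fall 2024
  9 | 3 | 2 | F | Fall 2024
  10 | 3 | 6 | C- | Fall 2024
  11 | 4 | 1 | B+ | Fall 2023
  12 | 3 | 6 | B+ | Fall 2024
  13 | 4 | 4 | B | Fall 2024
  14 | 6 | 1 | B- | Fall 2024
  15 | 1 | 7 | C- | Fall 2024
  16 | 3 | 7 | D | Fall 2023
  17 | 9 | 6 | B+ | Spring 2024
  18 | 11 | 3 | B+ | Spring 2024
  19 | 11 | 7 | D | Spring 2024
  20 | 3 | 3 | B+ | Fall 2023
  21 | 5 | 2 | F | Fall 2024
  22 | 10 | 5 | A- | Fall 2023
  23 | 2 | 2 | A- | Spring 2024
SELECT name, gpa FROM students WHERE gpa >= 3.11

Execution result:
name | gpa
Olivia Davis | 3.20
Mia Williams | 3.57
Eve Williams | 3.51
Carol Williams | 3.75
Carol Williams | 3.90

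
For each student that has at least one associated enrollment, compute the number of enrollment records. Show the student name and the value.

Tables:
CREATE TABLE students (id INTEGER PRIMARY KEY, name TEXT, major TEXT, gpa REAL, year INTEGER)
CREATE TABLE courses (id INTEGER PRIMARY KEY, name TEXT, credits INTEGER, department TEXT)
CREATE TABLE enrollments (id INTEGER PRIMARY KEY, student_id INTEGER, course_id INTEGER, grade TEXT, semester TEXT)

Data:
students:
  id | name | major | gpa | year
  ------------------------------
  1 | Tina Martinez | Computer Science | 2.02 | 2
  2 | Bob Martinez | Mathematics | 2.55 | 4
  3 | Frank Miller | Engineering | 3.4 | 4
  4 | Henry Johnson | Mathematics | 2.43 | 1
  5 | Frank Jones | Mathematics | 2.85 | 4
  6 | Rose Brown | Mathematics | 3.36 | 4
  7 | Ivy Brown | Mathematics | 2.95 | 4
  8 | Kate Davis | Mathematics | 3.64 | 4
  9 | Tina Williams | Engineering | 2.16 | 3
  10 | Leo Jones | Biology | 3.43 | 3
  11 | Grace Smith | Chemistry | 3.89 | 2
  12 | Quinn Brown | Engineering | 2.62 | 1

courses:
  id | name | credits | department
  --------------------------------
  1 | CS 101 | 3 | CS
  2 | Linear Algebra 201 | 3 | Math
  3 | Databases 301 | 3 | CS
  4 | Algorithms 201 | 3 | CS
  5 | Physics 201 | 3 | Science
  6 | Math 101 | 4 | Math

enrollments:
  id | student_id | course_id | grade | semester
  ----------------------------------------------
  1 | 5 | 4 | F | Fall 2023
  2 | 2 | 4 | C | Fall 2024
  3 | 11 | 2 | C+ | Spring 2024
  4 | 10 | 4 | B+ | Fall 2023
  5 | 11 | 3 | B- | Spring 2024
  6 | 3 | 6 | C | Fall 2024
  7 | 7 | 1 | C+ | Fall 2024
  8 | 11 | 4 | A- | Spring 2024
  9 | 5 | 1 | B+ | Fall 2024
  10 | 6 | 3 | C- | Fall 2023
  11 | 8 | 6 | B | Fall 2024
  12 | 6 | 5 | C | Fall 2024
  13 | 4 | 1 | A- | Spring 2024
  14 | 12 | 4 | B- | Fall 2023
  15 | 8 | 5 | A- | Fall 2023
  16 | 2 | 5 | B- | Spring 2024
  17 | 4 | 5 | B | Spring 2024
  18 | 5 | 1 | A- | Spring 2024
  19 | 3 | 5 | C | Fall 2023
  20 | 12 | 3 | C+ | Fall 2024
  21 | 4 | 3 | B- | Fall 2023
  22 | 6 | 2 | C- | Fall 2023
SELECT p.name, COUNT(*) AS n FROM enrollments c JOIN students p ON c.student_id = p.id GROUP BY p.id, p.name

Execution result:
name | n
Bob Martinez | 2
Frank Miller | 2
Henry Johnson | 3
Frank Jones | 3
Rose Brown | 3
Ivy Brown | 1
Kate Davis | 2
Leo Jones | 1
Grace Smith | 3
Quinn Brown | 2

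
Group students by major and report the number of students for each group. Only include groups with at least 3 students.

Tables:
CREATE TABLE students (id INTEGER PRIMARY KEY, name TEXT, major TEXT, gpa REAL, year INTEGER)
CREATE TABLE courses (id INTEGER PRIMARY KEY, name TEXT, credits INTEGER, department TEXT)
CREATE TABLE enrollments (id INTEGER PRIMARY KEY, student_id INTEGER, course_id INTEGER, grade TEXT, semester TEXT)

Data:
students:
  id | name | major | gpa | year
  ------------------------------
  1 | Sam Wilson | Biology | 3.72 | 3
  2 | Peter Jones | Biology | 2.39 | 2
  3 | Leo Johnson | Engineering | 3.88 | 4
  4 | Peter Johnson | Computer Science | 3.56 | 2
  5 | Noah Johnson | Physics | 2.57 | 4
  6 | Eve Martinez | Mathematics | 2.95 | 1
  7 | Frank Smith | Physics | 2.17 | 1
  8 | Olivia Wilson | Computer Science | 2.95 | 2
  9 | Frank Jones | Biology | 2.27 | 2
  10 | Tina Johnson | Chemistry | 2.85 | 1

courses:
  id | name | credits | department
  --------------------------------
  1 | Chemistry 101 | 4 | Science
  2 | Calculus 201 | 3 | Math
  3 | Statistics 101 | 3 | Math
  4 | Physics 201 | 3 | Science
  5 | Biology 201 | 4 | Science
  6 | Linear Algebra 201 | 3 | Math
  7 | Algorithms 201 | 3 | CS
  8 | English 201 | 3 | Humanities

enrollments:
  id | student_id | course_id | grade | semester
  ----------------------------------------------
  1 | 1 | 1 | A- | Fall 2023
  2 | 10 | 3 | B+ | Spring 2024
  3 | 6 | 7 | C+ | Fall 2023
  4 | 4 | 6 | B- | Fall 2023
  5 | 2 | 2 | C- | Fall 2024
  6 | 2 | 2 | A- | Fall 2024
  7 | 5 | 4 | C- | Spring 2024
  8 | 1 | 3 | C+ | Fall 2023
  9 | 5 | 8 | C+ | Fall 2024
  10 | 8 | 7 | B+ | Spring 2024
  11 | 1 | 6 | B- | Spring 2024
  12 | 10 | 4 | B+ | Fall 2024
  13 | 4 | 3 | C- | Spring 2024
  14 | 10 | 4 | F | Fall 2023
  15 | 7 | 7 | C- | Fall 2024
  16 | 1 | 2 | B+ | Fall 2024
SELECT major, COUNT(*) AS n FROM students GROUP BY major HAVING COUNT(*) >= 3

Execution result:
major | n
Biology | 3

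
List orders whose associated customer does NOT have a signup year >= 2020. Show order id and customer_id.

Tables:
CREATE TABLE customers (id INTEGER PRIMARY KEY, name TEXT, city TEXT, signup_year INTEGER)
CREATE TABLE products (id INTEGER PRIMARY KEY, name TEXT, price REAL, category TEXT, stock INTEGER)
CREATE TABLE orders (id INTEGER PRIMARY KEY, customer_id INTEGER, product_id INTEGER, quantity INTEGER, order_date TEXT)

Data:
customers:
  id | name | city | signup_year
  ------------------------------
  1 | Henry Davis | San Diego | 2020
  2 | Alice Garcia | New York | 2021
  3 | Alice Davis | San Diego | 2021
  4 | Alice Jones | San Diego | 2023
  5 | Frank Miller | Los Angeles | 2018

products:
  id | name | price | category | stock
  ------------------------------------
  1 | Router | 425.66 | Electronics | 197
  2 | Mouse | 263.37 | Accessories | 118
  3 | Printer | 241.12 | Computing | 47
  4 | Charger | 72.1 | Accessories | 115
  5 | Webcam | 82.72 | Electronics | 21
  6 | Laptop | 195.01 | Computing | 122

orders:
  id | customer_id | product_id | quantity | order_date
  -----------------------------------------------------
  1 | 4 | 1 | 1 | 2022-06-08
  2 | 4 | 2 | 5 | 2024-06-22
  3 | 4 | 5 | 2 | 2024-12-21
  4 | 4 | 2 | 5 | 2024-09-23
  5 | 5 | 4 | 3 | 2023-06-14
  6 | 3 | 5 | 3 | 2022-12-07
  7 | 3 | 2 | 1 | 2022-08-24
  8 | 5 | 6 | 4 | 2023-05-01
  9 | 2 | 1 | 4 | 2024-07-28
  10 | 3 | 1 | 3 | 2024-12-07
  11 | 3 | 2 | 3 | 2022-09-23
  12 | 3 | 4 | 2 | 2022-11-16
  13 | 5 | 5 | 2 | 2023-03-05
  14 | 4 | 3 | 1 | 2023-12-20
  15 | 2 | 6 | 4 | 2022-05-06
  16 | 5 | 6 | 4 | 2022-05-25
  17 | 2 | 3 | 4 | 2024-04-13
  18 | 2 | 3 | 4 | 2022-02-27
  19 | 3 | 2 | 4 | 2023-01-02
SELECT id, customer_id FROM orders WHERE customer_id NOT IN (SELECT id FROM customers WHERE signup_year >= 2020)

Execution result:
id | customer_id
5 | 5
8 | 5
13 | 5
16 | 5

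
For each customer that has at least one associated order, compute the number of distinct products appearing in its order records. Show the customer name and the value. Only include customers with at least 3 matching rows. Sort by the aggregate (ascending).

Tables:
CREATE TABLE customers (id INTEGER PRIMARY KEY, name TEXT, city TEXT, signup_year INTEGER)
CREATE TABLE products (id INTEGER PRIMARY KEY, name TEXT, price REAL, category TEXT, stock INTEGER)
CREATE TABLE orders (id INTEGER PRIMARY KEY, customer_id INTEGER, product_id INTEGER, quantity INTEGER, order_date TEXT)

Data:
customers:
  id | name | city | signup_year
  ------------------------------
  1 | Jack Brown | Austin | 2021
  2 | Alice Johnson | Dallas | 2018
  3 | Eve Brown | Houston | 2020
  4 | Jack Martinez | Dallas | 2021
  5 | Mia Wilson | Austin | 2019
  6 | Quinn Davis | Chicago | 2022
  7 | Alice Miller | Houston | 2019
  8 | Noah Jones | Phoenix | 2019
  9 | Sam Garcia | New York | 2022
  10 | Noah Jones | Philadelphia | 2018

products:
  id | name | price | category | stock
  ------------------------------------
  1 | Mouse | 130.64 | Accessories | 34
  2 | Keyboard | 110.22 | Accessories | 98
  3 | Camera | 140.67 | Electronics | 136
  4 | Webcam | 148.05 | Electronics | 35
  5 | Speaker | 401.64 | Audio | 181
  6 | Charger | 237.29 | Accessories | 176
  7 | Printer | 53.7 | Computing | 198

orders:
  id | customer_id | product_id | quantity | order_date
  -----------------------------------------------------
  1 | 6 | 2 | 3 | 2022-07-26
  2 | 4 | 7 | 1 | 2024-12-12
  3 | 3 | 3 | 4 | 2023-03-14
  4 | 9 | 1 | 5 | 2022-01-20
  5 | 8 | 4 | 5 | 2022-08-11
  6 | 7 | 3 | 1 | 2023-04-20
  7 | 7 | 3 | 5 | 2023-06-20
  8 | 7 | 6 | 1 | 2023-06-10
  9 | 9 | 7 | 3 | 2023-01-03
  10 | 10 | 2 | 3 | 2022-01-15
SELECT p.name, COUNT(DISTINCT c.product_id) AS distinct_product_count FROM orders c JOIN customers p ON c.customer_id = p.id GROUP BY p.id, p.name HAVING COUNT(*) >= 3 ORDER BY distinct_product_count ASC

Execution result:
name | distinct_product_count
Alice Miller | 2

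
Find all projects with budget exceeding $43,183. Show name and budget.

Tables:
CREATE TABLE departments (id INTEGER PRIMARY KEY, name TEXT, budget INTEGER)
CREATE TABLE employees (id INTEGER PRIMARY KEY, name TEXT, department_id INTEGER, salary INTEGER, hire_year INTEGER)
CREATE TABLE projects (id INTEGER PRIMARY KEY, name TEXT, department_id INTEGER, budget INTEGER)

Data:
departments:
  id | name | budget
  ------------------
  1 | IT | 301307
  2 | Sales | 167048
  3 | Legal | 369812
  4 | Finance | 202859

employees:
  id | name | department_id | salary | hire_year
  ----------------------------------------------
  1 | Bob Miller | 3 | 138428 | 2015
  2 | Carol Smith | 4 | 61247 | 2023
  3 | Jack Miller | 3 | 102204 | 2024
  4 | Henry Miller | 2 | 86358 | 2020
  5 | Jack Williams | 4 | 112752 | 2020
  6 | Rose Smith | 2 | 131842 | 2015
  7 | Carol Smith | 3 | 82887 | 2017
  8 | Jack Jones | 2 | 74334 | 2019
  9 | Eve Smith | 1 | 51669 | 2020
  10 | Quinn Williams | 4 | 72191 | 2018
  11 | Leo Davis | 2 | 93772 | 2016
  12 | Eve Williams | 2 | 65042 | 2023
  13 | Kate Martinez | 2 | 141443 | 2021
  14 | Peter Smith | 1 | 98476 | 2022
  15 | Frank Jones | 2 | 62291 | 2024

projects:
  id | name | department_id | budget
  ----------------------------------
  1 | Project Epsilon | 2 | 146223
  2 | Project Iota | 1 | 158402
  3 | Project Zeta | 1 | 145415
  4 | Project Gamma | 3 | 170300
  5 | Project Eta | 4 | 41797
SELECT name, budget FROM projects WHERE budget > 43183

Execution result:
name | budget
Project Epsilon | 146223
Project Iota | 158402
Project Zeta | 145415
Project Gamma | 170300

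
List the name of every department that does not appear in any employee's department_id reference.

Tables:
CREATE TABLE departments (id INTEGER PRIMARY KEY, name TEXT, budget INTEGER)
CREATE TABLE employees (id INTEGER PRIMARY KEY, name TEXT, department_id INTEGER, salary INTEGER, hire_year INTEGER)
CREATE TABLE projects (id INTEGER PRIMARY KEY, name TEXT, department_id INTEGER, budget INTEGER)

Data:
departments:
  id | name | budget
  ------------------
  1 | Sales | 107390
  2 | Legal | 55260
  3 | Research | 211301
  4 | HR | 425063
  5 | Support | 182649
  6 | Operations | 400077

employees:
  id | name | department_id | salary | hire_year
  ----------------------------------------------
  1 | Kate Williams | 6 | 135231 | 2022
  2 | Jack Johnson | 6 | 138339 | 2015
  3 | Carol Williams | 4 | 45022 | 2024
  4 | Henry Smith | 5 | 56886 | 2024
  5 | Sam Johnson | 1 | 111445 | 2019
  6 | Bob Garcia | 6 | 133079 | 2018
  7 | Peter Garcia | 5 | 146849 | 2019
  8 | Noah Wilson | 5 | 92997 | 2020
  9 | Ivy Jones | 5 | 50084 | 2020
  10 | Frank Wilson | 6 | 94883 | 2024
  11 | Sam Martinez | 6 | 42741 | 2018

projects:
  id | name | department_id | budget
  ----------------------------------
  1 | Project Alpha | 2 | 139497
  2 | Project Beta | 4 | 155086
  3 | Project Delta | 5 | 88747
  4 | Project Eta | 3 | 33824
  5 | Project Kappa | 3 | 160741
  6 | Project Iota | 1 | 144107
SELECT p.name FROM departments p LEFT JOIN employees c ON c.department_id = p.id WHERE c.id IS NULL

Execution result:
name
Legal
Research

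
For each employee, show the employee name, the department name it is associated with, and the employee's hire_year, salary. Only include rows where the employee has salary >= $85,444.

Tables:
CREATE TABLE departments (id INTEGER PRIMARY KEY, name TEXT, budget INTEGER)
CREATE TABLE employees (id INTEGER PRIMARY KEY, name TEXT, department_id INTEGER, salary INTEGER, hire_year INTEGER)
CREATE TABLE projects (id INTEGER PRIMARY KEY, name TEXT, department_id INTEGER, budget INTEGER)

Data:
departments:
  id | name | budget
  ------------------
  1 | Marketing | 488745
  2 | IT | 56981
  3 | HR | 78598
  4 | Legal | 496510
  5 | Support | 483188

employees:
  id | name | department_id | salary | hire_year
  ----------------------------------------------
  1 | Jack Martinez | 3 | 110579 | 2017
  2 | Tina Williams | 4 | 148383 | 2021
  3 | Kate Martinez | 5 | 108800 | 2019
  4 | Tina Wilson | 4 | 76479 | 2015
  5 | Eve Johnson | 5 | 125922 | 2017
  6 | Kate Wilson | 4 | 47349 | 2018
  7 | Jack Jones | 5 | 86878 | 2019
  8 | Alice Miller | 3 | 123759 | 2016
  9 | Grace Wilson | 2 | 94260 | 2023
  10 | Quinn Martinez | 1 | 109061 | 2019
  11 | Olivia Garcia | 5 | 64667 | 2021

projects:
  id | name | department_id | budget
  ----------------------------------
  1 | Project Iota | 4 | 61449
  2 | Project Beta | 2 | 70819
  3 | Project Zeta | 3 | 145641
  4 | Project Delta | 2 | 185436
SELECT c.name, p.name AS department, c.hire_year, c.salary FROM employees c JOIN departments p ON c.department_id = p.id WHERE c.salary >= 85444

Execution result:
name | department | hire_year | salary
Jack Martinez | HR | 2017 | 110579
Tina Williams | Legal | 2021 | 148383
Kate Martinez | Support | 2019 | 108800
Eve Johnson | Support | 2017 | 125922
Jack Jones | Support | 2019 | 86878
Alice Miller | HR | 2016 | 123759
Grace Wilson | IT | 2023 | 94260
Quinn Martinez | Marketing | 2019 | 109061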